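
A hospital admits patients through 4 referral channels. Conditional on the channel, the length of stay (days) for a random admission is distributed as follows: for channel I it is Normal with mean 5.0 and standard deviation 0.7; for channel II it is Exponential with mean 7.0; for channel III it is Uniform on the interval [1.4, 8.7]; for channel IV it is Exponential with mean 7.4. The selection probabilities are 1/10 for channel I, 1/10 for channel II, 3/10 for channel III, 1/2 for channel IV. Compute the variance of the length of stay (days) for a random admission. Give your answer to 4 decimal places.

Per component, I: μ=5, E[X²]=25.49; II: μ=7, E[X²]=98; III: μ=5.05, E[X²]=29.9433; IV: μ=7.4, E[X²]=109.52.
E[X] = 0.1·5 + 0.1·7 + 0.3·5.05 + 0.5·7.4 = 6.415.
E[X²] = 0.1·25.49 + 0.1·98 + 0.3·29.9433 + 0.5·109.52 = 76.092.
Var(X) = E[X²] − (E[X])² = 76.092 − 41.1522 = 34.9398.

34.9398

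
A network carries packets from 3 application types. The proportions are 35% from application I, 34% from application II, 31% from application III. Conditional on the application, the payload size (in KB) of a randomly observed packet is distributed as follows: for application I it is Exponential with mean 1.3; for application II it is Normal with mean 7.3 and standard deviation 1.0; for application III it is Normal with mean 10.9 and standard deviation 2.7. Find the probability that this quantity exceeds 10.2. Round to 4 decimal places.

0.1875

Conditional on each application, P(X > 10.2): I: 0.000391254; II: 0.00186581; III: 0.602282.
By total probability, P(X > 10.2) = 0.35·0.000391254 + 0.34·0.00186581 + 0.31·0.602282 = 0.187479.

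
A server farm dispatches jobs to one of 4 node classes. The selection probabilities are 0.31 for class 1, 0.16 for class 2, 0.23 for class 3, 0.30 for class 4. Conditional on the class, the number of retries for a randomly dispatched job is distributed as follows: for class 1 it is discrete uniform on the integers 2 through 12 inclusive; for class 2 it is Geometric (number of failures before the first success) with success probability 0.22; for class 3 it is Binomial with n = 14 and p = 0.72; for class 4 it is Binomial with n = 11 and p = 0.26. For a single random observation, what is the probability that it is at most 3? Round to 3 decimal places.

Conditional on each class, P(X ≤ 3): 1: 0.181818; 2: 0.629849; 3: 0.000124306; 4: 0.685431.
By total probability, P(X ≤ 3) = 0.31·0.181818 + 0.16·0.629849 + 0.23·0.000124306 + 0.3·0.685431 = 0.362797.

0.363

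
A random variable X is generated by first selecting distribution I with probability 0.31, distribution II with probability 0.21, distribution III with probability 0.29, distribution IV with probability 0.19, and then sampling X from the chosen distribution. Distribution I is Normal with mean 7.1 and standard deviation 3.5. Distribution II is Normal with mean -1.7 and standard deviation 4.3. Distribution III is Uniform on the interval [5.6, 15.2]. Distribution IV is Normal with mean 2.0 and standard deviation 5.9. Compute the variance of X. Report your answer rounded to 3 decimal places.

Per component, I: μ=7.1, E[X²]=62.66; II: μ=-1.7, E[X²]=21.38; III: μ=10.4, E[X²]=115.84; IV: μ=2, E[X²]=38.81.
E[X] = 0.31·7.1 + 0.21·-1.7 + 0.29·10.4 + 0.19·2 = 5.24.
E[X²] = 0.31·62.66 + 0.21·21.38 + 0.29·115.84 + 0.19·38.81 = 64.8819.
Var(X) = E[X²] − (E[X])² = 64.8819 − 27.4576 = 37.4243.

37.424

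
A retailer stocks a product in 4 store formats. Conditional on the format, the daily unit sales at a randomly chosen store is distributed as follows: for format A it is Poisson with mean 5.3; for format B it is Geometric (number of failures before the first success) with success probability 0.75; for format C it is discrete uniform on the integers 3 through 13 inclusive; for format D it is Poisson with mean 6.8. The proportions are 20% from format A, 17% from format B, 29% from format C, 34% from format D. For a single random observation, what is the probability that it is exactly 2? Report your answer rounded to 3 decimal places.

0.031

Conditional on each format, P(X = 2): A: 0.0701069; B: 0.046875; C: 0; D: 0.0257505.
By total probability, P(X = 2) = 0.2·0.0701069 + 0.17·0.046875 + 0.29·0 + 0.34·0.0257505 = 0.0307453.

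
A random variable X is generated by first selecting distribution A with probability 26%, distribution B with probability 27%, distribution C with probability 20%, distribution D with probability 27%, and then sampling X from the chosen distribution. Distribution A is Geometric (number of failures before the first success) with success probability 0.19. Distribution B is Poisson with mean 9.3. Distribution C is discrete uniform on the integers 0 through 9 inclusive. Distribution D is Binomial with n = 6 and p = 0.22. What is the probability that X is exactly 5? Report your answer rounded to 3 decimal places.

Conditional on each component, P(X = 5): A: 0.0662489; B: 0.0530023; C: 0.1; D: 0.0024119.
By total probability, P(X = 5) = 0.26·0.0662489 + 0.27·0.0530023 + 0.2·0.1 + 0.27·0.0024119 = 0.0521866.

0.052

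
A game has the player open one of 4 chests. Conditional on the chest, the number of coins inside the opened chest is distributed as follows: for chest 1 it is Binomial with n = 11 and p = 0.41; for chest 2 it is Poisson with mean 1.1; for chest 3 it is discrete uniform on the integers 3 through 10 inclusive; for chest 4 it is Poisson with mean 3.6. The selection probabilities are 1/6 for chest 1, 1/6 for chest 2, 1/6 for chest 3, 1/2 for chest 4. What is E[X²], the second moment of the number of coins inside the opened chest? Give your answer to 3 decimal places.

20.415

For each component E[X²] = Var + (mean)², giving 1: 23.001; 2: 2.31; 3: 47.5; 4: 16.56.
Overall E[X²] = 0.166667·23.001 + 0.166667·2.31 + 0.166667·47.5 + 0.5·16.56 = 20.4152.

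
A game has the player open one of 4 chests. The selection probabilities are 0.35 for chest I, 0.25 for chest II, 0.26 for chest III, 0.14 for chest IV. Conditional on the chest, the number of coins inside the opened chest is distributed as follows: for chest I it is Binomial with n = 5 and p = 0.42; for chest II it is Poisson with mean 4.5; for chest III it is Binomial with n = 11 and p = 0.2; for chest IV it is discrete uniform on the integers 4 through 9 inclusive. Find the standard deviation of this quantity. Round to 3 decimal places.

2.242

Per component, I: μ=2.1, E[X²]=5.628; II: μ=4.5, E[X²]=24.75; III: μ=2.2, E[X²]=6.6; IV: μ=6.5, E[X²]=45.1667.
E[X] = 0.35·2.1 + 0.25·4.5 + 0.26·2.2 + 0.14·6.5 = 3.342.
E[X²] = 0.35·5.628 + 0.25·24.75 + 0.26·6.6 + 0.14·45.1667 = 16.1966.
Var(X) = E[X²] − (E[X])² = 16.1966 − 11.169 = 5.02767.
SD(X) = √5.02767 = 2.24225.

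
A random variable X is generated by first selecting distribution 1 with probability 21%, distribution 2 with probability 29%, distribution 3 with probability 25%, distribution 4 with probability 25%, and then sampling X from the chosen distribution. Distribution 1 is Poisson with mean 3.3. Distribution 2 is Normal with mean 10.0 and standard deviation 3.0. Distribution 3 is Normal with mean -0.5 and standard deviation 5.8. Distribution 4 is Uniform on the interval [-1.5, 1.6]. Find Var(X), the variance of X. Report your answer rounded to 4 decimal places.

31.1494

Per component, 1: μ=3.3, E[X²]=14.19; 2: μ=10, E[X²]=109; 3: μ=-0.5, E[X²]=33.89; 4: μ=0.05, E[X²]=0.803333.
E[X] = 0.21·3.3 + 0.29·10 + 0.25·-0.5 + 0.25·0.05 = 3.4805.
E[X²] = 0.21·14.19 + 0.29·109 + 0.25·33.89 + 0.25·0.803333 = 43.2632.
Var(X) = E[X²] − (E[X])² = 43.2632 − 12.1139 = 31.1494.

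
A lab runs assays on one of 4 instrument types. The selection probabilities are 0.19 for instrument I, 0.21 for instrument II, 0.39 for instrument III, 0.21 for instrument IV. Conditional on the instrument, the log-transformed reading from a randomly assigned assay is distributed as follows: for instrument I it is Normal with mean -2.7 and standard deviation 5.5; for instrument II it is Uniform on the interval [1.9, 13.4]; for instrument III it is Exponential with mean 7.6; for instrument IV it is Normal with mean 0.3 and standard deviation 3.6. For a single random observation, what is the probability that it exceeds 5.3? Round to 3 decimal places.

Conditional on each instrument, P(X > 5.3): I: 0.0728976; II: 0.704348; III: 0.497894; IV: 0.0824333.
By total probability, P(X > 5.3) = 0.19·0.0728976 + 0.21·0.704348 + 0.39·0.497894 + 0.21·0.0824333 = 0.373253.

0.373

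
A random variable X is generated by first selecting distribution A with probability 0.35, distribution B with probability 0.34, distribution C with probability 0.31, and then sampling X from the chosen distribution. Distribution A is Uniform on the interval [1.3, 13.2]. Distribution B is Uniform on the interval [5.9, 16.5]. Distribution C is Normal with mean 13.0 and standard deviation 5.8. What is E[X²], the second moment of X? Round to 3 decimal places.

For each component E[X²] = Var + (mean)², giving A: 64.3633; B: 134.803; C: 202.64.
Overall E[X²] = 0.35·64.3633 + 0.34·134.803 + 0.31·202.64 = 131.179.

131.179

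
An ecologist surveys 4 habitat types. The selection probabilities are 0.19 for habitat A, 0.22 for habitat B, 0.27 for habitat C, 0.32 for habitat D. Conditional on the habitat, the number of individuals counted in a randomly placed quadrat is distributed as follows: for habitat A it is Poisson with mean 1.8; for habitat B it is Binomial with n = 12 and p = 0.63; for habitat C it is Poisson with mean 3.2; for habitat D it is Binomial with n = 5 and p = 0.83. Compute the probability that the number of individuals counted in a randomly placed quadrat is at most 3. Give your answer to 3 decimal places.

Conditional on each habitat, P(X ≤ 3): A: 0.891292; B: 0.00854996; C: 0.60252; D: 0.2027.
By total probability, P(X ≤ 3) = 0.19·0.891292 + 0.22·0.00854996 + 0.27·0.60252 + 0.32·0.2027 = 0.398771.

0.399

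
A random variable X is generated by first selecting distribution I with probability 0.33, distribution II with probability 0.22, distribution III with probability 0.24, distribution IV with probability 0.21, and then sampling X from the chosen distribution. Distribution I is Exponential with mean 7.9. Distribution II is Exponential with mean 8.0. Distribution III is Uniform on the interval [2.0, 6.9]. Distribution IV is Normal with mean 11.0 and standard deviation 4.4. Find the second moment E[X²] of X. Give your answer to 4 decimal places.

104.0590

For each component E[X²] = Var + (mean)², giving I: 124.82; II: 128; III: 21.8033; IV: 140.36.
Overall E[X²] = 0.33·124.82 + 0.22·128 + 0.24·21.8033 + 0.21·140.36 = 104.059.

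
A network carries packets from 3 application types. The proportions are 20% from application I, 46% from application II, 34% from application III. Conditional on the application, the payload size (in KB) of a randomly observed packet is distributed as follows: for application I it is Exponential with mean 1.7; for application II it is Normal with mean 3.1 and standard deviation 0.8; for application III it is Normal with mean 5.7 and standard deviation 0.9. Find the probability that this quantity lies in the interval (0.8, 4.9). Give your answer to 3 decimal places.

Conditional on each application, P(0.8 < X < 4.9): I: 0.568632; II: 0.985755; III: 0.187031.
By total probability, P(0.8 < X < 4.9) = 0.2·0.568632 + 0.46·0.985755 + 0.34·0.187031 = 0.630765.

0.631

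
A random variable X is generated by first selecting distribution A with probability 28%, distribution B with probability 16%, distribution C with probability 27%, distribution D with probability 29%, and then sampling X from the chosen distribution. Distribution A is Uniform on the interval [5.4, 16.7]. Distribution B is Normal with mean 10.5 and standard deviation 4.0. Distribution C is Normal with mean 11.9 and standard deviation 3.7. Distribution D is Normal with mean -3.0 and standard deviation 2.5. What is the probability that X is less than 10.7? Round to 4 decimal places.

Conditional on each component, P(X < 10.7): A: 0.469027; B: 0.519939; C: 0.372846; D: 1.
By total probability, P(X < 10.7) = 0.28·0.469027 + 0.16·0.519939 + 0.27·0.372846 + 0.29·1 = 0.605186.

0.6052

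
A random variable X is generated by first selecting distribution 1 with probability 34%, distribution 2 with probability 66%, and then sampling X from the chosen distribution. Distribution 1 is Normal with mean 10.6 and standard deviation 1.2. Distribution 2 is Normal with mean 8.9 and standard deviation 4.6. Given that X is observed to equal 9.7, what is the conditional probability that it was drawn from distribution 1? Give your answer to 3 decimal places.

Likelihoods f(9.7 | ·): 1: 0.250948; 2: 0.0854249.
Posterior ∝ prior × likelihood. Numerator for 1: 0.34·0.250948 = 0.0853223.
Normalizing constant: 0.34·0.250948 + 0.66·0.0854249 = 0.141703.
P(1 | observation) = 0.0853223 / 0.141703 = 0.602122.

0.602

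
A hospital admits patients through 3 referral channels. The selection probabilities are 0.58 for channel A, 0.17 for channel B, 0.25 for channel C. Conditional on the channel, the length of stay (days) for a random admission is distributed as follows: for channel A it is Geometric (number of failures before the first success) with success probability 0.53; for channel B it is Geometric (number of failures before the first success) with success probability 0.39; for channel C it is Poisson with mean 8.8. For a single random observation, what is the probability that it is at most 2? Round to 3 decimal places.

Conditional on each channel, P(X ≤ 2): A: 0.896177; B: 0.773019; C: 0.00731357.
By total probability, P(X ≤ 2) = 0.58·0.896177 + 0.17·0.773019 + 0.25·0.00731357 = 0.653024.

0.653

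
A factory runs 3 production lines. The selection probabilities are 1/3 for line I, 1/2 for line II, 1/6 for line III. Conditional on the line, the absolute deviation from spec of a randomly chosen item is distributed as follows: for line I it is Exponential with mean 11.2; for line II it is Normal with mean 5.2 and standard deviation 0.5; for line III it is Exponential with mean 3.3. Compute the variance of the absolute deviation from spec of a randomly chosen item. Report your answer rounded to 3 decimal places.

Per component, I: μ=11.2, E[X²]=250.88; II: μ=5.2, E[X²]=27.29; III: μ=3.3, E[X²]=21.78.
E[X] = 0.333333·11.2 + 0.5·5.2 + 0.166667·3.3 = 6.88333.
E[X²] = 0.333333·250.88 + 0.5·27.29 + 0.166667·21.78 = 100.902.
Var(X) = E[X²] − (E[X])² = 100.902 − 47.3803 = 53.5214.

53.521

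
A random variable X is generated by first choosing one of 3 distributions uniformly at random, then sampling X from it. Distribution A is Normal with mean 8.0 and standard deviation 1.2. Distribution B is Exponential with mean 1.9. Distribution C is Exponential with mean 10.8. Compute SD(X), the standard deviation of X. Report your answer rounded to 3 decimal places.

Per component, A: μ=8, E[X²]=65.44; B: μ=1.9, E[X²]=7.22; C: μ=10.8, E[X²]=233.28.
E[X] = 0.333333·8 + 0.333333·1.9 + 0.333333·10.8 = 6.9.
E[X²] = 0.333333·65.44 + 0.333333·7.22 + 0.333333·233.28 = 101.98.
Var(X) = E[X²] − (E[X])² = 101.98 − 47.61 = 54.37.
SD(X) = √54.37 = 7.3736.

7.374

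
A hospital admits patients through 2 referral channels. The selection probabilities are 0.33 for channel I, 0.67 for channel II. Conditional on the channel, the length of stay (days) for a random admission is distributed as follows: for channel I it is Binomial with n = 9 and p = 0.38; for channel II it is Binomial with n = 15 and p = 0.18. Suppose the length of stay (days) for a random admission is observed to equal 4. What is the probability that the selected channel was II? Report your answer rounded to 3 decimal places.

0.577

Likelihoods P(X=4 | ·): I: 0.240693; II: 0.161501.
Posterior ∝ prior × likelihood. Numerator for II: 0.67·0.161501 = 0.108206.
Normalizing constant: 0.33·0.240693 + 0.67·0.161501 = 0.187634.
P(II | observation) = 0.108206 / 0.187634 = 0.576684.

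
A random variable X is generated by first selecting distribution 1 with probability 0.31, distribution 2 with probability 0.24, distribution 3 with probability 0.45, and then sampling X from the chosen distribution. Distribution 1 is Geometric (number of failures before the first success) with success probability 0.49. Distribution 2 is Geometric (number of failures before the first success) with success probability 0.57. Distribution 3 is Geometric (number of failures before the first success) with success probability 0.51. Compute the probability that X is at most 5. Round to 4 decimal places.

0.9868

Conditional on each component, P(X ≤ 5): 1: 0.982404; 2: 0.993679; 3: 0.986159.
By total probability, P(X ≤ 5) = 0.31·0.982404 + 0.24·0.993679 + 0.45·0.986159 = 0.986799.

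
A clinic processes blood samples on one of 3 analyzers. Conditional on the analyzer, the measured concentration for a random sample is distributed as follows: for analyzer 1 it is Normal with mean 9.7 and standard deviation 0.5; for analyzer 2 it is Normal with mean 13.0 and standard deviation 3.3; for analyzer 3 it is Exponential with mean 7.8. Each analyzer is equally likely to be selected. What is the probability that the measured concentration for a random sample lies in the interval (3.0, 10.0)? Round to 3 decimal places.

0.436

Conditional on each analyzer, P(3.0 < X < 10.0): 1: 0.725747; 2: 0.18043; 3: 0.403245.
By total probability, P(3.0 < X < 10.0) = 0.333333·0.725747 + 0.333333·0.18043 + 0.333333·0.403245 = 0.436474.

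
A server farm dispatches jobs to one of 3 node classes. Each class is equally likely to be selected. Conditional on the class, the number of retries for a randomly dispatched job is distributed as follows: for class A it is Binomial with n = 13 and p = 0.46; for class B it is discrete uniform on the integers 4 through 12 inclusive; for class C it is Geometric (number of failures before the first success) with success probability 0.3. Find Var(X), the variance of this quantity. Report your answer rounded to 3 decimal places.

11.390

Per component, A: μ=5.98, E[X²]=38.9896; B: μ=8, E[X²]=70.6667; C: μ=2.33333, E[X²]=13.2222.
E[X] = 0.333333·5.98 + 0.333333·8 + 0.333333·2.33333 = 5.43778.
E[X²] = 0.333333·38.9896 + 0.333333·70.6667 + 0.333333·13.2222 = 40.9595.
Var(X) = E[X²] − (E[X])² = 40.9595 − 29.5694 = 11.3901.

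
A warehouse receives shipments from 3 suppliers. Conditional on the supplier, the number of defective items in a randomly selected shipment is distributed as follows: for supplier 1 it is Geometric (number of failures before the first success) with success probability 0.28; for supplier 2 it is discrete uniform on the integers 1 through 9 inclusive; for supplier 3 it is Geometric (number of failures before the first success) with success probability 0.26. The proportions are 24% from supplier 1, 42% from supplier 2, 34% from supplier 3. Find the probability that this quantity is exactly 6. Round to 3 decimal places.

0.071

Conditional on each supplier, P(X = 6): 1: 0.0390079; 2: 0.111111; 3: 0.0426937.
By total probability, P(X = 6) = 0.24·0.0390079 + 0.42·0.111111 + 0.34·0.0426937 = 0.0705444.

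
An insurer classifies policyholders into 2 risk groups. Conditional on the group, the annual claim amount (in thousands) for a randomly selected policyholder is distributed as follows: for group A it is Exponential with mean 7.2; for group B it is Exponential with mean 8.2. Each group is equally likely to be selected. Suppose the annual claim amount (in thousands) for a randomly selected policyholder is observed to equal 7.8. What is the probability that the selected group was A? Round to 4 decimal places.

0.4995

Likelihoods f(7.8 | ·): A: 0.0470091; B: 0.0471061.
Posterior ∝ prior × likelihood. Numerator for A: 0.5·0.0470091 = 0.0235045.
Normalizing constant: 0.5·0.0470091 + 0.5·0.0471061 = 0.0470576.
P(A | observation) = 0.0235045 / 0.0470576 = 0.499485.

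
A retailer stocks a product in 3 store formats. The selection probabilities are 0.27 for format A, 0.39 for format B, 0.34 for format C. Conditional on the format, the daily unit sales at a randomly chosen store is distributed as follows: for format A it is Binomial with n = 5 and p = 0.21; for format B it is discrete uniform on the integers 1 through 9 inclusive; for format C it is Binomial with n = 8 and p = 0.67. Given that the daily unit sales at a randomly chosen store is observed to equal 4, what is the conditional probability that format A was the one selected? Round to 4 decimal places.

Likelihoods P(X=4 | ·): A: 0.007682; B: 0.111111; C: 0.167283.
Posterior ∝ prior × likelihood. Numerator for A: 0.27·0.007682 = 0.00207414.
Normalizing constant: 0.27·0.007682 + 0.39·0.111111 + 0.34·0.167283 = 0.102284.
P(A | observation) = 0.00207414 / 0.102284 = 0.0202783.

0.0203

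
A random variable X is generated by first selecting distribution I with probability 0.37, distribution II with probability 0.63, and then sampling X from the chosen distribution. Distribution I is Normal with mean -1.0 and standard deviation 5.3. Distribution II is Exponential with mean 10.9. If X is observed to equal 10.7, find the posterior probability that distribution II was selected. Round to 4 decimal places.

0.8989

Likelihoods f(10.7 | ·): I: 0.00658292; II: 0.0343754.
Posterior ∝ prior × likelihood. Numerator for II: 0.63·0.0343754 = 0.0216565.
Normalizing constant: 0.37·0.00658292 + 0.63·0.0343754 = 0.0240922.
P(II | observation) = 0.0216565 / 0.0240922 = 0.898902.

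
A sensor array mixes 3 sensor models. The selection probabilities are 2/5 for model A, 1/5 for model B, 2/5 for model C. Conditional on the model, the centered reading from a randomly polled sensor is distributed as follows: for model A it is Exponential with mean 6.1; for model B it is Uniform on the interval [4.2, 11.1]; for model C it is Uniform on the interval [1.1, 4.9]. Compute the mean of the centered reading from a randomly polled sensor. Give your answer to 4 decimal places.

Component means — A: 6.1; B: 7.65; C: 3.
E[X] = 0.4·6.1 + 0.2·7.65 + 0.4·3 = 5.17.

5.1700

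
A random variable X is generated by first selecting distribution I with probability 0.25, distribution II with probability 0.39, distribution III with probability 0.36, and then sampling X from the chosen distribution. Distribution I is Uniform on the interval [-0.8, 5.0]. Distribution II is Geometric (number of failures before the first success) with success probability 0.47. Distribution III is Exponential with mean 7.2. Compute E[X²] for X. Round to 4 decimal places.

For each component E[X²] = Var + (mean)², giving I: 7.21333; II: 3.67089; III: 103.68.
Overall E[X²] = 0.25·7.21333 + 0.39·3.67089 + 0.36·103.68 = 40.5598.

40.5598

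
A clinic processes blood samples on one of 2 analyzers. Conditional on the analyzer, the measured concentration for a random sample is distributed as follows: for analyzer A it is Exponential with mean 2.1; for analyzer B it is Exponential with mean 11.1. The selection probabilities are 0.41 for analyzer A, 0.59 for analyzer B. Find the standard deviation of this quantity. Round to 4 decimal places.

Per component, A: μ=2.1, E[X²]=8.82; B: μ=11.1, E[X²]=246.42.
E[X] = 0.41·2.1 + 0.59·11.1 = 7.41.
E[X²] = 0.41·8.82 + 0.59·246.42 = 149.004.
Var(X) = E[X²] − (E[X])² = 149.004 − 54.9081 = 94.0959.
SD(X) = √94.0959 = 9.7003.

9.7003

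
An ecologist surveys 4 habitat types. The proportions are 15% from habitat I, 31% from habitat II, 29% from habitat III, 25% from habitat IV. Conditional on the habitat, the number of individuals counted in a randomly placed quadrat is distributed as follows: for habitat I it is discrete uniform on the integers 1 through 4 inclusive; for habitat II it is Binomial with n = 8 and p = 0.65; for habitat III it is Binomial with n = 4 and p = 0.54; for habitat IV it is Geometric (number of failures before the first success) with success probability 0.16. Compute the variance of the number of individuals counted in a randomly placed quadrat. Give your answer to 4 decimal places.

11.3938

Per component, I: μ=2.5, E[X²]=7.5; II: μ=5.2, E[X²]=28.86; III: μ=2.16, E[X²]=5.6592; IV: μ=5.25, E[X²]=60.375.
E[X] = 0.15·2.5 + 0.31·5.2 + 0.29·2.16 + 0.25·5.25 = 3.9259.
E[X²] = 0.15·7.5 + 0.31·28.86 + 0.29·5.6592 + 0.25·60.375 = 26.8065.
Var(X) = E[X²] − (E[X])² = 26.8065 − 15.4127 = 11.3938.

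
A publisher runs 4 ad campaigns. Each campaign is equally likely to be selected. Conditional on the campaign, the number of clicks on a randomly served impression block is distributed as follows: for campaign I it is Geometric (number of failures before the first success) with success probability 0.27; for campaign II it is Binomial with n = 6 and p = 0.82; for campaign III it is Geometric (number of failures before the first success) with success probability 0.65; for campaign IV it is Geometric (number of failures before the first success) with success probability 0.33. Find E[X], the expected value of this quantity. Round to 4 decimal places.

Component means — I: 2.7037; II: 4.92; III: 0.538462; IV: 2.0303.
E[X] = 0.25·2.7037 + 0.25·4.92 + 0.25·0.538462 + 0.25·2.0303 = 2.54812.

2.5481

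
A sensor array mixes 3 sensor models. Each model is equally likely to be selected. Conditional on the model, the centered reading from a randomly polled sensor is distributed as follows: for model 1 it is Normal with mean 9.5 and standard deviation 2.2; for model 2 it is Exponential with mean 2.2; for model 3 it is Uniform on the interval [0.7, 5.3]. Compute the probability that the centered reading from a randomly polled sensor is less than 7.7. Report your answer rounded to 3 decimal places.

Conditional on each model, P(X < 7.7): 1: 0.206627; 2: 0.969803; 3: 1.
By total probability, P(X < 7.7) = 0.333333·0.206627 + 0.333333·0.969803 + 0.333333·1 = 0.725476.

0.725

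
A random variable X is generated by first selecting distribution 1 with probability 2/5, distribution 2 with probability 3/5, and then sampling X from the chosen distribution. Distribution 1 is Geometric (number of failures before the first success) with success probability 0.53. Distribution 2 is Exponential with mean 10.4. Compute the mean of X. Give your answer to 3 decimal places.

Component means — 1: 0.886792; 2: 10.4.
E[X] = 0.4·0.886792 + 0.6·10.4 = 6.59472.

6.595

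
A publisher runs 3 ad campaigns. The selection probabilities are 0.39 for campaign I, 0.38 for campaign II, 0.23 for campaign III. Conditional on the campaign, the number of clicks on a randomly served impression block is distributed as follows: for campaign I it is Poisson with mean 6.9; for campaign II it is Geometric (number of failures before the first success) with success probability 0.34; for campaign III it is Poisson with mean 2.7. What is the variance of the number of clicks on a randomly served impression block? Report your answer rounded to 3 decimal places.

10.758

Per component, I: μ=6.9, E[X²]=54.51; II: μ=1.94118, E[X²]=9.47751; III: μ=2.7, E[X²]=9.99.
E[X] = 0.39·6.9 + 0.38·1.94118 + 0.23·2.7 = 4.04965.
E[X²] = 0.39·54.51 + 0.38·9.47751 + 0.23·9.99 = 27.1581.
Var(X) = E[X²] − (E[X])² = 27.1581 − 16.3996 = 10.7584.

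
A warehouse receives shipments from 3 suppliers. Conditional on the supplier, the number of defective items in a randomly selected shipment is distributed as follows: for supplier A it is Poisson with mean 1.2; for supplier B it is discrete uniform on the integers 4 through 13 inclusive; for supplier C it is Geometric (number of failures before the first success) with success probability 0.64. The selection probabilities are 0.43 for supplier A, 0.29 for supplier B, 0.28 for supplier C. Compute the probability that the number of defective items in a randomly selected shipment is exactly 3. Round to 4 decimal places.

0.0457

Conditional on each supplier, P(X = 3): A: 0.0867439; B: 0; C: 0.0298598.
By total probability, P(X = 3) = 0.43·0.0867439 + 0.29·0 + 0.28·0.0298598 = 0.0456606.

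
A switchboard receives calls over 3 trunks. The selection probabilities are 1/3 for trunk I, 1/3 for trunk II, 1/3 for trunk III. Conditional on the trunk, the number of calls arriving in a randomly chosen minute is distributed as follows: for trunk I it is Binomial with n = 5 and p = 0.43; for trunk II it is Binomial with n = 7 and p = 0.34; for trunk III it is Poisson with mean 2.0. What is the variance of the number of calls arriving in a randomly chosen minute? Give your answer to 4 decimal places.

1.6232

Per component, I: μ=2.15, E[X²]=5.848; II: μ=2.38, E[X²]=7.2352; III: μ=2, E[X²]=6.
E[X] = 0.333333·2.15 + 0.333333·2.38 + 0.333333·2 = 2.17667.
E[X²] = 0.333333·5.848 + 0.333333·7.2352 + 0.333333·6 = 6.36107.
Var(X) = E[X²] − (E[X])² = 6.36107 − 4.73788 = 1.62319.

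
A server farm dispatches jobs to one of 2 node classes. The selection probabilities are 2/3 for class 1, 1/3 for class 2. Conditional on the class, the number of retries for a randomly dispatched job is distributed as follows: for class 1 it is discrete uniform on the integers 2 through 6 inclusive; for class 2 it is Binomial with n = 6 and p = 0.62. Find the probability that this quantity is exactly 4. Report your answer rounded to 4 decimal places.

Conditional on each class, P(X = 4): 1: 0.2; 2: 0.320055.
By total probability, P(X = 4) = 0.666667·0.2 + 0.333333·0.320055 = 0.240018.

0.2400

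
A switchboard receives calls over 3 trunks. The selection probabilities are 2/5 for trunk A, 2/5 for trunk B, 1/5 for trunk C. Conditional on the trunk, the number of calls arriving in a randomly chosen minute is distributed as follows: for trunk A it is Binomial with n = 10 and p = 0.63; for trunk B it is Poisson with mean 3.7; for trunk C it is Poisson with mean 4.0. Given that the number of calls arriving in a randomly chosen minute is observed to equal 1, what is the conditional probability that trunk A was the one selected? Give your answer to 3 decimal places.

Likelihoods P(X=1 | ·): A: 0.000818759; B: 0.091477; C: 0.0732626.
Posterior ∝ prior × likelihood. Numerator for A: 0.4·0.000818759 = 0.000327504.
Normalizing constant: 0.4·0.000818759 + 0.4·0.091477 + 0.2·0.0732626 = 0.0515708.
P(A | observation) = 0.000327504 / 0.0515708 = 0.00635056.

0.006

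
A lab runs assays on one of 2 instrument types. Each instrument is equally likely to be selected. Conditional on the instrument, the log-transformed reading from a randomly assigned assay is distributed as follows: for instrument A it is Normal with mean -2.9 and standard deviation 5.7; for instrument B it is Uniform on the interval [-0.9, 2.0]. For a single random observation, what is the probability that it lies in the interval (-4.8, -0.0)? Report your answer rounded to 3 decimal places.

0.318

Conditional on each instrument, P(-4.8 < X < -0.0): A: 0.325103; B: 0.310345.
By total probability, P(-4.8 < X < -0.0) = 0.5·0.325103 + 0.5·0.310345 = 0.317724.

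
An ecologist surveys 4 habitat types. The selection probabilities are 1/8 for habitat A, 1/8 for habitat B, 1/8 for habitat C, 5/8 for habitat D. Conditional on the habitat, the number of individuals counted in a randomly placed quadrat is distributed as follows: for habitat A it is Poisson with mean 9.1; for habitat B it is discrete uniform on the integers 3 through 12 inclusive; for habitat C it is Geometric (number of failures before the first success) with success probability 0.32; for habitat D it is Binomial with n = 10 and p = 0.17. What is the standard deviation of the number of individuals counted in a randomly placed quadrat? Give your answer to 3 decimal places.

3.472

Per component, A: μ=9.1, E[X²]=91.91; B: μ=7.5, E[X²]=64.5; C: μ=2.125, E[X²]=11.1562; D: μ=1.7, E[X²]=4.301.
E[X] = 0.125·9.1 + 0.125·7.5 + 0.125·2.125 + 0.625·1.7 = 3.40312.
E[X²] = 0.125·91.91 + 0.125·64.5 + 0.125·11.1562 + 0.625·4.301 = 23.6339.
Var(X) = E[X²] − (E[X])² = 23.6339 − 11.5813 = 12.0526.
SD(X) = √12.0526 = 3.47169.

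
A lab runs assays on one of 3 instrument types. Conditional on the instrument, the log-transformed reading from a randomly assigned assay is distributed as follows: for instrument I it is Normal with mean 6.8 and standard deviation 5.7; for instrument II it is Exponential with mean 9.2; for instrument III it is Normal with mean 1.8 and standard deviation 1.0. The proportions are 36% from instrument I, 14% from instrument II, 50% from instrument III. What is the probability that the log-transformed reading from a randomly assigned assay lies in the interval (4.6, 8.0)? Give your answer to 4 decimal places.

Conditional on each instrument, P(4.6 < X < 8.0): I: 0.23361; II: 0.187397; III: 0.00255513.
By total probability, P(4.6 < X < 8.0) = 0.36·0.23361 + 0.14·0.187397 + 0.5·0.00255513 = 0.111613.

0.1116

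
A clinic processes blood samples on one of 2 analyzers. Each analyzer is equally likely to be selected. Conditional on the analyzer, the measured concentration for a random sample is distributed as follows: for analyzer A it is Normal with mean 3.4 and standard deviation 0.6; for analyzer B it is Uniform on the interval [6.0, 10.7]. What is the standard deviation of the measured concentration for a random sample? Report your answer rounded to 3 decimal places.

Per component, A: μ=3.4, E[X²]=11.92; B: μ=8.35, E[X²]=71.5633.
E[X] = 0.5·3.4 + 0.5·8.35 = 5.875.
E[X²] = 0.5·11.92 + 0.5·71.5633 = 41.7417.
Var(X) = E[X²] − (E[X])² = 41.7417 − 34.5156 = 7.22604.
SD(X) = √7.22604 = 2.68813.

2.688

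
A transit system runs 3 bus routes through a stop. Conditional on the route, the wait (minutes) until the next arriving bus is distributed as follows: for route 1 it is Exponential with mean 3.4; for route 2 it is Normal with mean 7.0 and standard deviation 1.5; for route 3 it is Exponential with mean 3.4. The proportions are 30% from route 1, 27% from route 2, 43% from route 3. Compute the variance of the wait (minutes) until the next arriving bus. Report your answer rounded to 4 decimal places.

Per component, 1: μ=3.4, E[X²]=23.12; 2: μ=7, E[X²]=51.25; 3: μ=3.4, E[X²]=23.12.
E[X] = 0.3·3.4 + 0.27·7 + 0.43·3.4 = 4.372.
E[X²] = 0.3·23.12 + 0.27·51.25 + 0.43·23.12 = 30.7151.
Var(X) = E[X²] − (E[X])² = 30.7151 − 19.1144 = 11.6007.

11.6007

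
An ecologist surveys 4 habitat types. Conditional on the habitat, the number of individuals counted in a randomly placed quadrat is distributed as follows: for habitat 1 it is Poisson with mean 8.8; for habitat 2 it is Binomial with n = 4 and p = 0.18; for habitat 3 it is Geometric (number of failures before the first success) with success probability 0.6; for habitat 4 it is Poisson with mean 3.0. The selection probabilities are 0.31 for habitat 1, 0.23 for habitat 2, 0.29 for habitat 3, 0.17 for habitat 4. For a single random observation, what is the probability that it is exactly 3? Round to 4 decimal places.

0.0589

Conditional on each habitat, P(X = 3): 1: 0.0171201; 2: 0.019129; 3: 0.0384; 4: 0.224042.
By total probability, P(X = 3) = 0.31·0.0171201 + 0.23·0.019129 + 0.29·0.0384 + 0.17·0.224042 = 0.05893.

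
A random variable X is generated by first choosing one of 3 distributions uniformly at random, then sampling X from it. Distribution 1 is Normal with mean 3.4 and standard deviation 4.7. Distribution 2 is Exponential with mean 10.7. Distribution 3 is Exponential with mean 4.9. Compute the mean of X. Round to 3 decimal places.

6.333

Component means — 1: 3.4; 2: 10.7; 3: 4.9.
E[X] = 0.333333·3.4 + 0.333333·10.7 + 0.333333·4.9 = 6.33333.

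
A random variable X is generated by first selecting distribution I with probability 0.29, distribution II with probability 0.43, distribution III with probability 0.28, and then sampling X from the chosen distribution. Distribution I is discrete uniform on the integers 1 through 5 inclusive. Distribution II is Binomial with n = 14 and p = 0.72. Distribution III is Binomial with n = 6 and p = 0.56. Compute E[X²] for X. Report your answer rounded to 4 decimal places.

For each component E[X²] = Var + (mean)², giving I: 11; II: 104.429; III: 12.768.
Overall E[X²] = 0.29·11 + 0.43·104.429 + 0.28·12.768 = 51.6694.

51.6694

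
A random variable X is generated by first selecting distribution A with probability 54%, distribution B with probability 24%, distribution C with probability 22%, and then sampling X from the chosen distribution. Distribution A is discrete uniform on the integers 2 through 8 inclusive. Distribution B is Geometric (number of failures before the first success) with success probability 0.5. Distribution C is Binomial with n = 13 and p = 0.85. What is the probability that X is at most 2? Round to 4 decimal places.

0.2871

Conditional on each component, P(X ≤ 2): A: 0.142857; B: 0.875; C: 5.01989e-08.
By total probability, P(X ≤ 2) = 0.54·0.142857 + 0.24·0.875 + 0.22·5.01989e-08 = 0.287143.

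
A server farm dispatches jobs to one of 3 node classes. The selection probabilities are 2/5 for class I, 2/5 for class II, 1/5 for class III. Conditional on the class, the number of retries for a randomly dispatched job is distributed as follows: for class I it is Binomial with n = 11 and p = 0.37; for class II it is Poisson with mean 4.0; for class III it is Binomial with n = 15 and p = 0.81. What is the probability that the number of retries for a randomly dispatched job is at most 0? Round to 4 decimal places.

Conditional on each class, P(X ≤ 0): I: 0.00620506; II: 0.0183156; III: 1.51811e-11.
By total probability, P(X ≤ 0) = 0.4·0.00620506 + 0.4·0.0183156 + 0.2·1.51811e-11 = 0.00980828.

0.0098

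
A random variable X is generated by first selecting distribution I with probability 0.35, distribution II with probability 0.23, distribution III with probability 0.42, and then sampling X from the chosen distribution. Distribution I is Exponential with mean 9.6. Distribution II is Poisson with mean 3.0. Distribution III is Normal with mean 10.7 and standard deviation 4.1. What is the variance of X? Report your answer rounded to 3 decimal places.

49.418

Per component, I: μ=9.6, E[X²]=184.32; II: μ=3, E[X²]=12; III: μ=10.7, E[X²]=131.3.
E[X] = 0.35·9.6 + 0.23·3 + 0.42·10.7 = 8.544.
E[X²] = 0.35·184.32 + 0.23·12 + 0.42·131.3 = 122.418.
Var(X) = E[X²] − (E[X])² = 122.418 − 72.9999 = 49.4181.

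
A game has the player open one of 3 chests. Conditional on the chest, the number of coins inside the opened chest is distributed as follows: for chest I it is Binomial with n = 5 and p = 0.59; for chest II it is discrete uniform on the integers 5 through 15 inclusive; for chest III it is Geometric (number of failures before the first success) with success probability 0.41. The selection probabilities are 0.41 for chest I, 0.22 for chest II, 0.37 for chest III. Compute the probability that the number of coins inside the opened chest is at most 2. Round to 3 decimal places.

Conditional on each chest, P(X ≤ 2): I: 0.33486; II: 0; III: 0.794621.
By total probability, P(X ≤ 2) = 0.41·0.33486 + 0.22·0 + 0.37·0.794621 = 0.431302.

0.431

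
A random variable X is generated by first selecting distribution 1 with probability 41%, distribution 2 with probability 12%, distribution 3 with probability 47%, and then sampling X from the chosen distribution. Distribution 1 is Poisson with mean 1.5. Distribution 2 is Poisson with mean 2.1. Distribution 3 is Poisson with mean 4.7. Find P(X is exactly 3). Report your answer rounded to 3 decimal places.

0.148

Conditional on each component, P(X = 3): 1: 0.125511; 2: 0.189011; 3: 0.157383.
By total probability, P(X = 3) = 0.41·0.125511 + 0.12·0.189011 + 0.47·0.157383 = 0.148111.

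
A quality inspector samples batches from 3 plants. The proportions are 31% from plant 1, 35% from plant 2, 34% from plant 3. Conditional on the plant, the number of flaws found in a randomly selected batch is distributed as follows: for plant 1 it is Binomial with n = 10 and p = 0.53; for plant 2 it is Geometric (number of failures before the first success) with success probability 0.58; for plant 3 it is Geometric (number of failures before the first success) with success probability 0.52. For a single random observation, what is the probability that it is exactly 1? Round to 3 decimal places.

Conditional on each plant, P(X = 1): 1: 0.00593139; 2: 0.2436; 3: 0.2496.
By total probability, P(X = 1) = 0.31·0.00593139 + 0.35·0.2436 + 0.34·0.2496 = 0.171963.

0.172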